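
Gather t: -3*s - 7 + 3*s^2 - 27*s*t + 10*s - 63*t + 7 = 3*s^2 + 7*s + t*(-27*s - 63)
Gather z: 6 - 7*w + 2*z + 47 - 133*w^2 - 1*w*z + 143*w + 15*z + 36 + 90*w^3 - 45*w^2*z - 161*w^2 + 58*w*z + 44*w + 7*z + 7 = 90*w^3 - 294*w^2 + 180*w + z*(-45*w^2 + 57*w + 24) + 96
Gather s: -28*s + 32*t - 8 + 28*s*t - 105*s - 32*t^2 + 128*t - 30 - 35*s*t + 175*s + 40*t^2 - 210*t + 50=s*(42 - 7*t) + 8*t^2 - 50*t + 12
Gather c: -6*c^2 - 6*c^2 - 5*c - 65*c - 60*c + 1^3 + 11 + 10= -12*c^2 - 130*c + 22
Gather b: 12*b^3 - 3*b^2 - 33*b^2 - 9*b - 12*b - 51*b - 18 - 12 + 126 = 12*b^3 - 36*b^2 - 72*b + 96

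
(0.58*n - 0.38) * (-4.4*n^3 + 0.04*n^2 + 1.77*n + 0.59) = -2.552*n^4 + 1.6952*n^3 + 1.0114*n^2 - 0.3304*n - 0.2242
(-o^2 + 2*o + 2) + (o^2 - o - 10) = o - 8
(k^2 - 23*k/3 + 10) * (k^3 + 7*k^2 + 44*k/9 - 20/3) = k^5 - 2*k^4/3 - 349*k^3/9 + 698*k^2/27 + 100*k - 200/3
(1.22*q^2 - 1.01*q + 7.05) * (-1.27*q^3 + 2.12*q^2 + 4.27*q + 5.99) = -1.5494*q^5 + 3.8691*q^4 - 5.8853*q^3 + 17.9411*q^2 + 24.0536*q + 42.2295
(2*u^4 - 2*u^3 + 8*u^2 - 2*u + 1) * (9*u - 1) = 18*u^5 - 20*u^4 + 74*u^3 - 26*u^2 + 11*u - 1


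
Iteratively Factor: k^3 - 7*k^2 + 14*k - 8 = (k - 4)*(k^2 - 3*k + 2) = (k - 4)*(k - 2)*(k - 1)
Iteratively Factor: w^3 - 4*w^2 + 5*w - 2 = (w - 2)*(w^2 - 2*w + 1) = (w - 2)*(w - 1)*(w - 1)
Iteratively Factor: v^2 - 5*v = (v)*(v - 5)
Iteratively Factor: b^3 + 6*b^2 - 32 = (b + 4)*(b^2 + 2*b - 8) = (b + 4)^2*(b - 2)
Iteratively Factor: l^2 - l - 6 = (l + 2)*(l - 3)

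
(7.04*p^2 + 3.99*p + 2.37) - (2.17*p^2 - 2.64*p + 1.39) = 4.87*p^2 + 6.63*p + 0.98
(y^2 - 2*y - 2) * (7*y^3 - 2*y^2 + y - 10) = 7*y^5 - 16*y^4 - 9*y^3 - 8*y^2 + 18*y + 20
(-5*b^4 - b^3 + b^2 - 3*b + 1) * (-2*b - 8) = 10*b^5 + 42*b^4 + 6*b^3 - 2*b^2 + 22*b - 8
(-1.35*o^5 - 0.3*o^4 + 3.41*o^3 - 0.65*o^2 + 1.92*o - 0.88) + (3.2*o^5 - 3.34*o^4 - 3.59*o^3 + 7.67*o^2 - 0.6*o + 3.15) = 1.85*o^5 - 3.64*o^4 - 0.18*o^3 + 7.02*o^2 + 1.32*o + 2.27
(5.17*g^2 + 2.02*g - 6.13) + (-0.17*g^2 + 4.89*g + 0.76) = 5.0*g^2 + 6.91*g - 5.37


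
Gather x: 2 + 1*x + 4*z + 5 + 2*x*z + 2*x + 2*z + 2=x*(2*z + 3) + 6*z + 9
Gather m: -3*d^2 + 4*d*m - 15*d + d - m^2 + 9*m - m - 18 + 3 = -3*d^2 - 14*d - m^2 + m*(4*d + 8) - 15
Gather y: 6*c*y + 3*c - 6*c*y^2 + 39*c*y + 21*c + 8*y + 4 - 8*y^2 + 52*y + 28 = 24*c + y^2*(-6*c - 8) + y*(45*c + 60) + 32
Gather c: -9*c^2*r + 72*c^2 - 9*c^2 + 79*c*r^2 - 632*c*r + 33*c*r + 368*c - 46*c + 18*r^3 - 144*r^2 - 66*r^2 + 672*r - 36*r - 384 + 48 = c^2*(63 - 9*r) + c*(79*r^2 - 599*r + 322) + 18*r^3 - 210*r^2 + 636*r - 336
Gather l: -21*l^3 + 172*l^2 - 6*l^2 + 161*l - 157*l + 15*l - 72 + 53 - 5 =-21*l^3 + 166*l^2 + 19*l - 24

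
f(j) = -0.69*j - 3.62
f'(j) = -0.690000000000000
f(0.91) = -4.25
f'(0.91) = -0.69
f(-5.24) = -0.00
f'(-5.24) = -0.69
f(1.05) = -4.34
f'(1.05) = -0.69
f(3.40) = -5.97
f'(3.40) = -0.69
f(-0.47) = -3.30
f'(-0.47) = -0.69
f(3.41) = -5.97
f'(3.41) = -0.69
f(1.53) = -4.68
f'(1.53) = -0.69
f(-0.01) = -3.61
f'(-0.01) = -0.69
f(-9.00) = 2.59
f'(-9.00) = -0.69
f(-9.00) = 2.59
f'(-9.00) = -0.69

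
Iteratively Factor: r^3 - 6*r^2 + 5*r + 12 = (r - 3)*(r^2 - 3*r - 4) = (r - 4)*(r - 3)*(r + 1)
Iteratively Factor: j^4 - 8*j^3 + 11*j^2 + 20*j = (j)*(j^3 - 8*j^2 + 11*j + 20) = j*(j - 4)*(j^2 - 4*j - 5) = j*(j - 4)*(j + 1)*(j - 5)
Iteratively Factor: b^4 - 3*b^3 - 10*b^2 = (b)*(b^3 - 3*b^2 - 10*b) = b*(b - 5)*(b^2 + 2*b) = b*(b - 5)*(b + 2)*(b)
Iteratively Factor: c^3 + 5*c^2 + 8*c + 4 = (c + 1)*(c^2 + 4*c + 4) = (c + 1)*(c + 2)*(c + 2)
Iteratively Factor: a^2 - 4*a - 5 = (a + 1)*(a - 5)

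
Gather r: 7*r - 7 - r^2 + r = -r^2 + 8*r - 7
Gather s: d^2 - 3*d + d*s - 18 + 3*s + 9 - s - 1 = d^2 - 3*d + s*(d + 2) - 10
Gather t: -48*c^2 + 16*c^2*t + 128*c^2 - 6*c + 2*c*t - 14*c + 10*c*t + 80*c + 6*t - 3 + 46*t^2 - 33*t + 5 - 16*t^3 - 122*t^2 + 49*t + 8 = 80*c^2 + 60*c - 16*t^3 - 76*t^2 + t*(16*c^2 + 12*c + 22) + 10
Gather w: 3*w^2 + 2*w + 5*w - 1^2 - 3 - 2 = 3*w^2 + 7*w - 6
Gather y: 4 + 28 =32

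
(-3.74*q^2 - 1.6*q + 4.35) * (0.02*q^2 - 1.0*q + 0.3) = -0.0748*q^4 + 3.708*q^3 + 0.565*q^2 - 4.83*q + 1.305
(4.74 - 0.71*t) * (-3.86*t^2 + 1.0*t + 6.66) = 2.7406*t^3 - 19.0064*t^2 + 0.0114000000000001*t + 31.5684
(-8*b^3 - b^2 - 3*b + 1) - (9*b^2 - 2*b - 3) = -8*b^3 - 10*b^2 - b + 4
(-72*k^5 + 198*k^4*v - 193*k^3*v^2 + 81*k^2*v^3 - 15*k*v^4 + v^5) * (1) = -72*k^5 + 198*k^4*v - 193*k^3*v^2 + 81*k^2*v^3 - 15*k*v^4 + v^5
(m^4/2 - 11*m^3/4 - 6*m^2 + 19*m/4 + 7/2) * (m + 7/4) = m^5/2 - 15*m^4/8 - 173*m^3/16 - 23*m^2/4 + 189*m/16 + 49/8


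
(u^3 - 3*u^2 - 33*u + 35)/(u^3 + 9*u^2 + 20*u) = (u^2 - 8*u + 7)/(u*(u + 4))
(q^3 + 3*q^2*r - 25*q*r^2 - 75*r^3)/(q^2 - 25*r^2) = q + 3*r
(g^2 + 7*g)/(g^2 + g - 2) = g*(g + 7)/(g^2 + g - 2)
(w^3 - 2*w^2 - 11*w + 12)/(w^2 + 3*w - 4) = (w^2 - w - 12)/(w + 4)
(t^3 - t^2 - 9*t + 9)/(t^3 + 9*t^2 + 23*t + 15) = (t^2 - 4*t + 3)/(t^2 + 6*t + 5)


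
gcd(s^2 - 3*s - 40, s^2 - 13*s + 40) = s - 8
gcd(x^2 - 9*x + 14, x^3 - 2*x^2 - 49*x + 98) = x^2 - 9*x + 14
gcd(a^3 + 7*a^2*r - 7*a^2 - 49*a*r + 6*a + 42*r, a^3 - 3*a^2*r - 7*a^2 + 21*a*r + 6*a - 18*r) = a^2 - 7*a + 6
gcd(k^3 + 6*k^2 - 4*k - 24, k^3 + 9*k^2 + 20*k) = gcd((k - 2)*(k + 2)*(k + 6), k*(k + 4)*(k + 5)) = 1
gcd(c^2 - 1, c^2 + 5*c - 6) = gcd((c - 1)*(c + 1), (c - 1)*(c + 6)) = c - 1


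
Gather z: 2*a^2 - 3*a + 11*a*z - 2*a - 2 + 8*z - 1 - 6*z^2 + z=2*a^2 - 5*a - 6*z^2 + z*(11*a + 9) - 3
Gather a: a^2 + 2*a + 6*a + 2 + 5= a^2 + 8*a + 7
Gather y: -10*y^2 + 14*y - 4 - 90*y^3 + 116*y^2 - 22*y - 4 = -90*y^3 + 106*y^2 - 8*y - 8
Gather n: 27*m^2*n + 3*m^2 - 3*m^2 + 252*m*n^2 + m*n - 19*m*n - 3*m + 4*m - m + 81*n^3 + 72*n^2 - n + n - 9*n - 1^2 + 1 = 81*n^3 + n^2*(252*m + 72) + n*(27*m^2 - 18*m - 9)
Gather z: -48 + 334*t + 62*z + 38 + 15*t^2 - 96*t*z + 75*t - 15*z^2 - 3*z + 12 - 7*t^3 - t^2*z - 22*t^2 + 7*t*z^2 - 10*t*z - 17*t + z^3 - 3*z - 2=-7*t^3 - 7*t^2 + 392*t + z^3 + z^2*(7*t - 15) + z*(-t^2 - 106*t + 56)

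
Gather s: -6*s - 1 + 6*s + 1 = 0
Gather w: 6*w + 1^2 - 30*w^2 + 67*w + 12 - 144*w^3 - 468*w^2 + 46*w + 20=-144*w^3 - 498*w^2 + 119*w + 33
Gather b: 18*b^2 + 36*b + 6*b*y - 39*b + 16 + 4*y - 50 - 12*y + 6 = 18*b^2 + b*(6*y - 3) - 8*y - 28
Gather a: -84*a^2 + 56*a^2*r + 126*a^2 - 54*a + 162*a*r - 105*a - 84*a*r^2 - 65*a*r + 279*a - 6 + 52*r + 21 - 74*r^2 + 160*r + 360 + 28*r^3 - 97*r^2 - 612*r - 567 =a^2*(56*r + 42) + a*(-84*r^2 + 97*r + 120) + 28*r^3 - 171*r^2 - 400*r - 192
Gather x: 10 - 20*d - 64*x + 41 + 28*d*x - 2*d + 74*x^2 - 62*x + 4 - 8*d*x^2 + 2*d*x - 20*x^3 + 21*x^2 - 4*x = -22*d - 20*x^3 + x^2*(95 - 8*d) + x*(30*d - 130) + 55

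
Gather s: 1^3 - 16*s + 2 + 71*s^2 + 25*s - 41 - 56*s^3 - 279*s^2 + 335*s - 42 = -56*s^3 - 208*s^2 + 344*s - 80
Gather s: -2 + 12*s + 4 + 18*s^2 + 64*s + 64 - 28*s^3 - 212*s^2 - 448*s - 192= -28*s^3 - 194*s^2 - 372*s - 126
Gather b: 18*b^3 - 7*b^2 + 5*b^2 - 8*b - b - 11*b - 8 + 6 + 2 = 18*b^3 - 2*b^2 - 20*b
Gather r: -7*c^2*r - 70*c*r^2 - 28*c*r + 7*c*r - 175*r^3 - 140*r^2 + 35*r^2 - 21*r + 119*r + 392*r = -175*r^3 + r^2*(-70*c - 105) + r*(-7*c^2 - 21*c + 490)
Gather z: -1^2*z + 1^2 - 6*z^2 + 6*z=-6*z^2 + 5*z + 1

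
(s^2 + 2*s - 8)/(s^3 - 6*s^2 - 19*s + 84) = (s - 2)/(s^2 - 10*s + 21)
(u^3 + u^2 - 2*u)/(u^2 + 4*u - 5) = u*(u + 2)/(u + 5)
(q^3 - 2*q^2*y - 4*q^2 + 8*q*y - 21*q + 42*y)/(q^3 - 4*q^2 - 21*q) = (q - 2*y)/q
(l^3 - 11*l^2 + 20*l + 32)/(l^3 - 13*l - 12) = (l - 8)/(l + 3)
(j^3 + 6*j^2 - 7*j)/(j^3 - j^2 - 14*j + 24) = j*(j^2 + 6*j - 7)/(j^3 - j^2 - 14*j + 24)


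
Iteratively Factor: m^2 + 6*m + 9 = (m + 3)*(m + 3)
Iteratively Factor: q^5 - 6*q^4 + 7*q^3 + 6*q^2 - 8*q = (q - 4)*(q^4 - 2*q^3 - q^2 + 2*q) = (q - 4)*(q - 1)*(q^3 - q^2 - 2*q) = (q - 4)*(q - 1)*(q + 1)*(q^2 - 2*q) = q*(q - 4)*(q - 1)*(q + 1)*(q - 2)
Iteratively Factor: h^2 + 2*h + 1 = (h + 1)*(h + 1)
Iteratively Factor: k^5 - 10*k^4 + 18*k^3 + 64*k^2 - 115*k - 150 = (k - 5)*(k^4 - 5*k^3 - 7*k^2 + 29*k + 30) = (k - 5)^2*(k^3 - 7*k - 6) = (k - 5)^2*(k + 1)*(k^2 - k - 6) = (k - 5)^2*(k + 1)*(k + 2)*(k - 3)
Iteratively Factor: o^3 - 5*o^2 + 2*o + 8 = (o - 2)*(o^2 - 3*o - 4) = (o - 4)*(o - 2)*(o + 1)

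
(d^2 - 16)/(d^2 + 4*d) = (d - 4)/d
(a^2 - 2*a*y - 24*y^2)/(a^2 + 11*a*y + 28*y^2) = (a - 6*y)/(a + 7*y)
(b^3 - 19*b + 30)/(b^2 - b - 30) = (b^2 - 5*b + 6)/(b - 6)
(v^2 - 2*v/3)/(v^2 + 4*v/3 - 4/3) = v/(v + 2)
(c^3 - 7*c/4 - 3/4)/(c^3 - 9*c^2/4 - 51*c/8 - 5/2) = 2*(2*c^2 - c - 3)/(4*c^2 - 11*c - 20)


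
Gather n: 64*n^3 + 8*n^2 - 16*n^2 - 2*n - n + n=64*n^3 - 8*n^2 - 2*n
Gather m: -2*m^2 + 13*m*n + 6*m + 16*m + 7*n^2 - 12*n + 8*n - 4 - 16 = -2*m^2 + m*(13*n + 22) + 7*n^2 - 4*n - 20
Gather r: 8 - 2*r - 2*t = -2*r - 2*t + 8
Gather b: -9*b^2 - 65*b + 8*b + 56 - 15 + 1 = -9*b^2 - 57*b + 42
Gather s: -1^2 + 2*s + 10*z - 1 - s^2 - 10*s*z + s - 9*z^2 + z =-s^2 + s*(3 - 10*z) - 9*z^2 + 11*z - 2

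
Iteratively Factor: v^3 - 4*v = (v - 2)*(v^2 + 2*v) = (v - 2)*(v + 2)*(v)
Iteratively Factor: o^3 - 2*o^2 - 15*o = (o - 5)*(o^2 + 3*o) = o*(o - 5)*(o + 3)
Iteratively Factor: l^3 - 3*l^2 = (l)*(l^2 - 3*l) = l*(l - 3)*(l)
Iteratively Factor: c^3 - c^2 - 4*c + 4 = (c - 1)*(c^2 - 4) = (c - 1)*(c + 2)*(c - 2)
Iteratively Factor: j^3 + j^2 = (j)*(j^2 + j) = j*(j + 1)*(j)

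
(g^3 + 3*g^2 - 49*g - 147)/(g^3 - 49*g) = (g + 3)/g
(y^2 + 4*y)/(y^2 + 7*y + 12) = y/(y + 3)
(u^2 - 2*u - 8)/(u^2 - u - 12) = (u + 2)/(u + 3)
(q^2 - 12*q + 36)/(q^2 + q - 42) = (q - 6)/(q + 7)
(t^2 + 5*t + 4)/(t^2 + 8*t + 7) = (t + 4)/(t + 7)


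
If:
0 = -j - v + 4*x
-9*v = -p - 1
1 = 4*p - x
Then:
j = 143*x/36 - 5/36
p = x/4 + 1/4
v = x/36 + 5/36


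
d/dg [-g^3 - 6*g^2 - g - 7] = -3*g^2 - 12*g - 1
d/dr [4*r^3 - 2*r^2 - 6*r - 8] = 12*r^2 - 4*r - 6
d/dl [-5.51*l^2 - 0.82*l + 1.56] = -11.02*l - 0.82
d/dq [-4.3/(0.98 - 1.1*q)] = -4.73/(1.1*q - 0.98)^2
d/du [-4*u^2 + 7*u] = 7 - 8*u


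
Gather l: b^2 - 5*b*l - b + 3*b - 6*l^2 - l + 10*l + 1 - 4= b^2 + 2*b - 6*l^2 + l*(9 - 5*b) - 3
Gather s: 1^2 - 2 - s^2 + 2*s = -s^2 + 2*s - 1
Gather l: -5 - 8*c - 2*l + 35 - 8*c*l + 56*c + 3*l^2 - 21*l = 48*c + 3*l^2 + l*(-8*c - 23) + 30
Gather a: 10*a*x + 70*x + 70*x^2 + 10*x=10*a*x + 70*x^2 + 80*x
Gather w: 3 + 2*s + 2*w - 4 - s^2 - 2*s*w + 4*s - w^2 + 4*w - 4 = -s^2 + 6*s - w^2 + w*(6 - 2*s) - 5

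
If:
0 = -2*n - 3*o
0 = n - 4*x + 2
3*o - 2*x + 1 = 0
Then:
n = 0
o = 0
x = 1/2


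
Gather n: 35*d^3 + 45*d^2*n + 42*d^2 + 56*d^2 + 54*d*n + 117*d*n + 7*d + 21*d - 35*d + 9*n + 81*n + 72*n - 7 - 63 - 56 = 35*d^3 + 98*d^2 - 7*d + n*(45*d^2 + 171*d + 162) - 126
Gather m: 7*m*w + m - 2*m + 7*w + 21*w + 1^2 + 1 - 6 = m*(7*w - 1) + 28*w - 4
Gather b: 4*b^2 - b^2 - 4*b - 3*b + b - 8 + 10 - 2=3*b^2 - 6*b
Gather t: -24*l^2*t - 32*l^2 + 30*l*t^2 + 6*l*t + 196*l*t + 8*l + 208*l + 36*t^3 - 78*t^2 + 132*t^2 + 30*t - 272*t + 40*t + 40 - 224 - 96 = -32*l^2 + 216*l + 36*t^3 + t^2*(30*l + 54) + t*(-24*l^2 + 202*l - 202) - 280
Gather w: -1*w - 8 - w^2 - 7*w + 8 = -w^2 - 8*w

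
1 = 1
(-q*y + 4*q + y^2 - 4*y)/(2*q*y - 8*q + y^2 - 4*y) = (-q + y)/(2*q + y)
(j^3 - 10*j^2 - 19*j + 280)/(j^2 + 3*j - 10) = (j^2 - 15*j + 56)/(j - 2)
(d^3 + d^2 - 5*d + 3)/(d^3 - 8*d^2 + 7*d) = (d^2 + 2*d - 3)/(d*(d - 7))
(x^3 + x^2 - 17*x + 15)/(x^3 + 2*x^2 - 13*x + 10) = (x - 3)/(x - 2)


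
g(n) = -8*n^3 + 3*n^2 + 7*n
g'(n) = -24*n^2 + 6*n + 7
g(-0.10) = -0.66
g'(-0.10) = 6.16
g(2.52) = -91.33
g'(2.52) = -130.29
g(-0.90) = 1.96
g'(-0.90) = -17.84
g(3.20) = -209.02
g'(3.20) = -219.56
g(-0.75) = -0.19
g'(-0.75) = -11.00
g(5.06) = -924.20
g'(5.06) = -577.13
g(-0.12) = -0.78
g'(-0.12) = 5.93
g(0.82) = 3.35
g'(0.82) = -4.22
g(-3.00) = 222.00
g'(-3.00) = -227.00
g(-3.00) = 222.00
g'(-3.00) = -227.00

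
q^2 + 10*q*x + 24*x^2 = (q + 4*x)*(q + 6*x)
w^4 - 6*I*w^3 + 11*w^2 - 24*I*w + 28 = (w - 7*I)*(w - 2*I)*(w + I)*(w + 2*I)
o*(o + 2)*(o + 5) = o^3 + 7*o^2 + 10*o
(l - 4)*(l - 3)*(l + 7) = l^3 - 37*l + 84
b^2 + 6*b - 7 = (b - 1)*(b + 7)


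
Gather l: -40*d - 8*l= -40*d - 8*l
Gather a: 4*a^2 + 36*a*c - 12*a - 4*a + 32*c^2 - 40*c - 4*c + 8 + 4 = 4*a^2 + a*(36*c - 16) + 32*c^2 - 44*c + 12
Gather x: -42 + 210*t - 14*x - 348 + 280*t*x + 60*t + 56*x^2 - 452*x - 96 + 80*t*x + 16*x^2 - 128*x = 270*t + 72*x^2 + x*(360*t - 594) - 486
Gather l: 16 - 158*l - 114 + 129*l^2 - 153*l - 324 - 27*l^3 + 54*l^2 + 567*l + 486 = -27*l^3 + 183*l^2 + 256*l + 64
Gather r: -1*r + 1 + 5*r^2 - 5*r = 5*r^2 - 6*r + 1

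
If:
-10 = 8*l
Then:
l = -5/4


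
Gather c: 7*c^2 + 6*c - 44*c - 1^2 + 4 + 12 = 7*c^2 - 38*c + 15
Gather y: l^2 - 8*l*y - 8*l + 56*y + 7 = l^2 - 8*l + y*(56 - 8*l) + 7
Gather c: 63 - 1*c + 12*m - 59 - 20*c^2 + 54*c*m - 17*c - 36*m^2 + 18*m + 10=-20*c^2 + c*(54*m - 18) - 36*m^2 + 30*m + 14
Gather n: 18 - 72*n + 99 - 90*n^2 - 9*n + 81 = -90*n^2 - 81*n + 198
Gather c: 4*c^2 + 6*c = 4*c^2 + 6*c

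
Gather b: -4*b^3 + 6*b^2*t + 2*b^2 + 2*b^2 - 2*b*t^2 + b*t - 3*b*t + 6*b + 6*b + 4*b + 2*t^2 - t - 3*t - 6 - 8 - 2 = -4*b^3 + b^2*(6*t + 4) + b*(-2*t^2 - 2*t + 16) + 2*t^2 - 4*t - 16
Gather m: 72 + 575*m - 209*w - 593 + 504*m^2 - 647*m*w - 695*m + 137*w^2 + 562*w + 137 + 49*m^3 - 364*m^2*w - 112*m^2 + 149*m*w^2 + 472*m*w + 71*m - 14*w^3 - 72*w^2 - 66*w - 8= 49*m^3 + m^2*(392 - 364*w) + m*(149*w^2 - 175*w - 49) - 14*w^3 + 65*w^2 + 287*w - 392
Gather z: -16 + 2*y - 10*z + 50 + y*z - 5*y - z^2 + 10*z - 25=y*z - 3*y - z^2 + 9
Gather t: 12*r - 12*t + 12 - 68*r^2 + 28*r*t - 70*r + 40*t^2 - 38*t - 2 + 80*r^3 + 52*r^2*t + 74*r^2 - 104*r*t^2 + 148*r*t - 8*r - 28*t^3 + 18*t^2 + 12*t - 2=80*r^3 + 6*r^2 - 66*r - 28*t^3 + t^2*(58 - 104*r) + t*(52*r^2 + 176*r - 38) + 8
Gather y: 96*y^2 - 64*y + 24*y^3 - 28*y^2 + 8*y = 24*y^3 + 68*y^2 - 56*y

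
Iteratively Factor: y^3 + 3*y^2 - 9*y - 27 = (y + 3)*(y^2 - 9) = (y - 3)*(y + 3)*(y + 3)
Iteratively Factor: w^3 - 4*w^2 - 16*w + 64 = (w - 4)*(w^2 - 16) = (w - 4)*(w + 4)*(w - 4)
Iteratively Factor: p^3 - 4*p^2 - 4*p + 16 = (p - 2)*(p^2 - 2*p - 8) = (p - 4)*(p - 2)*(p + 2)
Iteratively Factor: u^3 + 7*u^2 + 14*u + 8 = (u + 4)*(u^2 + 3*u + 2) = (u + 2)*(u + 4)*(u + 1)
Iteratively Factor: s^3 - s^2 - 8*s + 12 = (s + 3)*(s^2 - 4*s + 4) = (s - 2)*(s + 3)*(s - 2)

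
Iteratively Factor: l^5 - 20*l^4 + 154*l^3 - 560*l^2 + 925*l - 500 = (l - 5)*(l^4 - 15*l^3 + 79*l^2 - 165*l + 100) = (l - 5)*(l - 4)*(l^3 - 11*l^2 + 35*l - 25) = (l - 5)^2*(l - 4)*(l^2 - 6*l + 5) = (l - 5)^3*(l - 4)*(l - 1)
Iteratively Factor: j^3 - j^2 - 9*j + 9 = (j - 3)*(j^2 + 2*j - 3) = (j - 3)*(j + 3)*(j - 1)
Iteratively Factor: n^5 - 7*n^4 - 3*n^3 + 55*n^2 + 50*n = (n)*(n^4 - 7*n^3 - 3*n^2 + 55*n + 50) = n*(n + 1)*(n^3 - 8*n^2 + 5*n + 50) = n*(n - 5)*(n + 1)*(n^2 - 3*n - 10) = n*(n - 5)^2*(n + 1)*(n + 2)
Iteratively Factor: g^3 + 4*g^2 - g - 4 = (g - 1)*(g^2 + 5*g + 4) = (g - 1)*(g + 4)*(g + 1)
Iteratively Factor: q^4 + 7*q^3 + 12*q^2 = (q)*(q^3 + 7*q^2 + 12*q) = q*(q + 3)*(q^2 + 4*q) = q*(q + 3)*(q + 4)*(q)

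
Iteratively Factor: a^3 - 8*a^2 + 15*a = (a - 5)*(a^2 - 3*a) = (a - 5)*(a - 3)*(a)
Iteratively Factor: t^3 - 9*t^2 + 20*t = (t - 5)*(t^2 - 4*t) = (t - 5)*(t - 4)*(t)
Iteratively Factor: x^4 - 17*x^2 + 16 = (x - 4)*(x^3 + 4*x^2 - x - 4) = (x - 4)*(x - 1)*(x^2 + 5*x + 4) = (x - 4)*(x - 1)*(x + 1)*(x + 4)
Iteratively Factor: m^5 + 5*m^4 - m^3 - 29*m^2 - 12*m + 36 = (m + 3)*(m^4 + 2*m^3 - 7*m^2 - 8*m + 12) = (m - 1)*(m + 3)*(m^3 + 3*m^2 - 4*m - 12) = (m - 1)*(m + 2)*(m + 3)*(m^2 + m - 6) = (m - 2)*(m - 1)*(m + 2)*(m + 3)*(m + 3)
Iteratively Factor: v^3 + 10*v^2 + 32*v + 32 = (v + 2)*(v^2 + 8*v + 16) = (v + 2)*(v + 4)*(v + 4)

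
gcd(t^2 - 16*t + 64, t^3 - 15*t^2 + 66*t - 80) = t - 8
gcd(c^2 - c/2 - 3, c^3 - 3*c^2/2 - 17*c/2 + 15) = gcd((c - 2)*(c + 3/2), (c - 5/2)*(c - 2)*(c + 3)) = c - 2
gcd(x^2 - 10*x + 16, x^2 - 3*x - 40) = x - 8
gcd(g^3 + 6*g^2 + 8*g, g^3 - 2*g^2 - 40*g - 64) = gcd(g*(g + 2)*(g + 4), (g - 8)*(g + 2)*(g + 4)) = g^2 + 6*g + 8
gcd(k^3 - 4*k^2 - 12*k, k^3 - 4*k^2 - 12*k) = k^3 - 4*k^2 - 12*k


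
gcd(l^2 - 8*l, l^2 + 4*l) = l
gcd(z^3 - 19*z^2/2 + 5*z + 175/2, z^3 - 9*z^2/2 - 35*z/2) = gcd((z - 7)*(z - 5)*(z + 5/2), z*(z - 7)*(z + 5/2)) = z^2 - 9*z/2 - 35/2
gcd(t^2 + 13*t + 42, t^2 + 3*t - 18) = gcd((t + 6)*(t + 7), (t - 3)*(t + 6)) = t + 6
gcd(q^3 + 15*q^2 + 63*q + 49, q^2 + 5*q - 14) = q + 7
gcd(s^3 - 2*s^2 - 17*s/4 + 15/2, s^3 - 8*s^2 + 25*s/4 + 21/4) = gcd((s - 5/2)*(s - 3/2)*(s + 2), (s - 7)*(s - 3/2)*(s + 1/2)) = s - 3/2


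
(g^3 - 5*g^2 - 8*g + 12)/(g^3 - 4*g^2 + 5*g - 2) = (g^2 - 4*g - 12)/(g^2 - 3*g + 2)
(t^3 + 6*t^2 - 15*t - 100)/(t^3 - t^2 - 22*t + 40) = (t + 5)/(t - 2)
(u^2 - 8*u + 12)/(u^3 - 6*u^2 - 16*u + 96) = (u - 2)/(u^2 - 16)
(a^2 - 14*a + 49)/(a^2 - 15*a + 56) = (a - 7)/(a - 8)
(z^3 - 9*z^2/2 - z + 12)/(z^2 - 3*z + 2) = (z^2 - 5*z/2 - 6)/(z - 1)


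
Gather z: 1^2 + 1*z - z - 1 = 0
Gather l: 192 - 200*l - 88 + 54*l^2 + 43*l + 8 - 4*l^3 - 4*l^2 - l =-4*l^3 + 50*l^2 - 158*l + 112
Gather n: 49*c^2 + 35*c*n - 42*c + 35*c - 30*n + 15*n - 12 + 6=49*c^2 - 7*c + n*(35*c - 15) - 6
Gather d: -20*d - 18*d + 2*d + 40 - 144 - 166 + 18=-36*d - 252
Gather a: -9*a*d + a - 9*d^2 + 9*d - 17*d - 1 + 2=a*(1 - 9*d) - 9*d^2 - 8*d + 1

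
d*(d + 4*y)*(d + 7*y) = d^3 + 11*d^2*y + 28*d*y^2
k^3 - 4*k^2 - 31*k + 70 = (k - 7)*(k - 2)*(k + 5)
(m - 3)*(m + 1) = m^2 - 2*m - 3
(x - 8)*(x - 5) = x^2 - 13*x + 40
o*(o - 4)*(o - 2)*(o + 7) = o^4 + o^3 - 34*o^2 + 56*o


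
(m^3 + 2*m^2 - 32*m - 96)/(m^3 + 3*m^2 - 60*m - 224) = (m^2 - 2*m - 24)/(m^2 - m - 56)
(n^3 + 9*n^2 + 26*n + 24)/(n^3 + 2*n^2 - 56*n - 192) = (n^2 + 5*n + 6)/(n^2 - 2*n - 48)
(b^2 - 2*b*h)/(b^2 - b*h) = (b - 2*h)/(b - h)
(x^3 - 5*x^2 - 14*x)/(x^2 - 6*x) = (x^2 - 5*x - 14)/(x - 6)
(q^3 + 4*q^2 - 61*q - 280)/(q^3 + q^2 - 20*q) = (q^2 - q - 56)/(q*(q - 4))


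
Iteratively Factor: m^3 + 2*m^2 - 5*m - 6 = (m - 2)*(m^2 + 4*m + 3) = (m - 2)*(m + 1)*(m + 3)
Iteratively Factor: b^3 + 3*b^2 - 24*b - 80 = (b + 4)*(b^2 - b - 20) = (b + 4)^2*(b - 5)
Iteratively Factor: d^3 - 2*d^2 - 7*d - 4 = (d - 4)*(d^2 + 2*d + 1) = (d - 4)*(d + 1)*(d + 1)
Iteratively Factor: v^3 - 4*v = (v)*(v^2 - 4) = v*(v - 2)*(v + 2)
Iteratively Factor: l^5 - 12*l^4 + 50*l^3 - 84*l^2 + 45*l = (l - 3)*(l^4 - 9*l^3 + 23*l^2 - 15*l) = (l - 5)*(l - 3)*(l^3 - 4*l^2 + 3*l) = (l - 5)*(l - 3)^2*(l^2 - l) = l*(l - 5)*(l - 3)^2*(l - 1)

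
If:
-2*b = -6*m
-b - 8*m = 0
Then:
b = 0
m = 0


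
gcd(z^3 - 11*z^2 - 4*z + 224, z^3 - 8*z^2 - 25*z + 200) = z - 8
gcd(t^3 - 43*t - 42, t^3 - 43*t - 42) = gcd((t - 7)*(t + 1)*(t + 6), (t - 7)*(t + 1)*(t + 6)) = t^3 - 43*t - 42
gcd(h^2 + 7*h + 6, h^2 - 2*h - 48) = h + 6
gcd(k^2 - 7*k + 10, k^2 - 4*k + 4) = k - 2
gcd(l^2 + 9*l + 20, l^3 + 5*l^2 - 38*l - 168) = l + 4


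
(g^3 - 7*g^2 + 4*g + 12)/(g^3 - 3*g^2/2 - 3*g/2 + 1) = 2*(g - 6)/(2*g - 1)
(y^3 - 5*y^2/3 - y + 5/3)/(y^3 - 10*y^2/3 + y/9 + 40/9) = 3*(y - 1)/(3*y - 8)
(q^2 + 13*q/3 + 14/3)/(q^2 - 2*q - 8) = (q + 7/3)/(q - 4)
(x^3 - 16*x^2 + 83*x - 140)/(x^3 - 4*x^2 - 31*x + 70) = (x^2 - 9*x + 20)/(x^2 + 3*x - 10)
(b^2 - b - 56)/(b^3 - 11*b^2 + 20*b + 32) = (b + 7)/(b^2 - 3*b - 4)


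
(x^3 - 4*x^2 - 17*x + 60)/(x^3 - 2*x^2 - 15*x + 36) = (x - 5)/(x - 3)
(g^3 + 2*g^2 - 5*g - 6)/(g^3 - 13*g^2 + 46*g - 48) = (g^2 + 4*g + 3)/(g^2 - 11*g + 24)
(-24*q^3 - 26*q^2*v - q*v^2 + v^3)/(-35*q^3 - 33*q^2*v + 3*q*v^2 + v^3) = (24*q^2 + 2*q*v - v^2)/(35*q^2 - 2*q*v - v^2)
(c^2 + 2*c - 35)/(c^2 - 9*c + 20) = (c + 7)/(c - 4)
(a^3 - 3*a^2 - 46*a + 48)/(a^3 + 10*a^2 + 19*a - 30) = (a - 8)/(a + 5)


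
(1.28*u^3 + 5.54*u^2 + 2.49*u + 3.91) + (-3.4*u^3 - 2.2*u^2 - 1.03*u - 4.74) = -2.12*u^3 + 3.34*u^2 + 1.46*u - 0.83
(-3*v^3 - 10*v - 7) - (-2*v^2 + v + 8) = -3*v^3 + 2*v^2 - 11*v - 15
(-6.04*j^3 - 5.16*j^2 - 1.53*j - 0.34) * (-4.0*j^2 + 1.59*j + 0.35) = 24.16*j^5 + 11.0364*j^4 - 4.1984*j^3 - 2.8787*j^2 - 1.0761*j - 0.119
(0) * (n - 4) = 0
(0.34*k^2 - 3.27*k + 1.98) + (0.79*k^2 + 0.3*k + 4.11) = 1.13*k^2 - 2.97*k + 6.09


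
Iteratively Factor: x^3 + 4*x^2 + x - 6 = (x - 1)*(x^2 + 5*x + 6) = (x - 1)*(x + 3)*(x + 2)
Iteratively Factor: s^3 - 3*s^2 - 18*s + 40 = (s + 4)*(s^2 - 7*s + 10) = (s - 2)*(s + 4)*(s - 5)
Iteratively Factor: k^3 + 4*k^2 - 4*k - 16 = (k + 2)*(k^2 + 2*k - 8) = (k + 2)*(k + 4)*(k - 2)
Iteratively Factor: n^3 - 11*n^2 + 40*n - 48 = (n - 4)*(n^2 - 7*n + 12) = (n - 4)*(n - 3)*(n - 4)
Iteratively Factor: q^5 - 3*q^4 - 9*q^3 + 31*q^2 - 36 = (q - 2)*(q^4 - q^3 - 11*q^2 + 9*q + 18) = (q - 2)^2*(q^3 + q^2 - 9*q - 9) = (q - 2)^2*(q + 3)*(q^2 - 2*q - 3) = (q - 3)*(q - 2)^2*(q + 3)*(q + 1)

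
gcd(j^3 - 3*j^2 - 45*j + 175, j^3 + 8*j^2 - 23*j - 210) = j^2 + 2*j - 35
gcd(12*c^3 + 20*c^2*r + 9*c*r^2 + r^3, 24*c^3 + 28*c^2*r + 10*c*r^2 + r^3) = 12*c^2 + 8*c*r + r^2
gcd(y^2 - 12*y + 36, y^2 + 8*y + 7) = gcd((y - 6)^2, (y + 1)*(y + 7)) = 1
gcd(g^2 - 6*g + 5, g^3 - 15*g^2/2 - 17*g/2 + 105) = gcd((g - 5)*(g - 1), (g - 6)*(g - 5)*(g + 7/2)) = g - 5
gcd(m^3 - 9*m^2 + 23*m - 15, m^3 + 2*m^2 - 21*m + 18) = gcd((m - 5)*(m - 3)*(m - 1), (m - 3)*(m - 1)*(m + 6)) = m^2 - 4*m + 3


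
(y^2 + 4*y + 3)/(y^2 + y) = (y + 3)/y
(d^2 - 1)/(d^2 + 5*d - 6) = (d + 1)/(d + 6)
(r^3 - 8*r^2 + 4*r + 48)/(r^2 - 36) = (r^2 - 2*r - 8)/(r + 6)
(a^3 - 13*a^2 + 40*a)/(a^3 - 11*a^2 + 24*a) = (a - 5)/(a - 3)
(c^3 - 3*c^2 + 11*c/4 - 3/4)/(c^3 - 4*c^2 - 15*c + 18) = (c^2 - 2*c + 3/4)/(c^2 - 3*c - 18)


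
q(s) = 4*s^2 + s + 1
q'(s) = 8*s + 1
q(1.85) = 16.54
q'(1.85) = 15.80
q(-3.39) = 43.58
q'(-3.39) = -26.12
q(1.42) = 10.49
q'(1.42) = 12.36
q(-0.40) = 1.24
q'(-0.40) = -2.20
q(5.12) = 110.98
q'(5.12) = 41.96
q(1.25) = 8.50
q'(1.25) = 11.00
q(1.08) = 6.75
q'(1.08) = 9.64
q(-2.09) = 16.38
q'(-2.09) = -15.72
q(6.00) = 151.00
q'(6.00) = 49.00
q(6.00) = 151.00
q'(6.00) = 49.00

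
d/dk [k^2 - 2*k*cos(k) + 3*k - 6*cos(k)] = 2*k*sin(k) + 2*k + 6*sin(k) - 2*cos(k) + 3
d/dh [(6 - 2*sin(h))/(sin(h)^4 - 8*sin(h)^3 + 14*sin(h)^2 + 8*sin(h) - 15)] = 2*(3*sin(h)^2 - 10*sin(h) - 1)/((sin(h) - 5)^2*cos(h)^3)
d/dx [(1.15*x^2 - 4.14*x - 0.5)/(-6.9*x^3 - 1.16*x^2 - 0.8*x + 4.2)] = (7.935*x^4 - 57.132*x^3 - 16.0724*x^2 + 8.5*x - 17.788)/(47.61*x^6 + 16.008*x^5 + 12.3856*x^4 - 56.104*x^3 - 9.104*x^2 - 6.72*x + 17.64)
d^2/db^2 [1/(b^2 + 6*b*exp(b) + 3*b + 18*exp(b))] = 2*(-(3*b*exp(b) + 15*exp(b) + 1)*(b^2 + 6*b*exp(b) + 3*b + 18*exp(b)) + (6*b*exp(b) + 2*b + 24*exp(b) + 3)^2)/(b^2 + 6*b*exp(b) + 3*b + 18*exp(b))^3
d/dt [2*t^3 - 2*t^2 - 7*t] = 6*t^2 - 4*t - 7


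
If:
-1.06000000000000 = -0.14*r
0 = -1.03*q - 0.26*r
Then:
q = -1.91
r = 7.57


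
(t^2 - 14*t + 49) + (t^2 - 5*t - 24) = 2*t^2 - 19*t + 25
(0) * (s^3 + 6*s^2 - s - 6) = 0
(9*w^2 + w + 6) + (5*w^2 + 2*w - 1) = 14*w^2 + 3*w + 5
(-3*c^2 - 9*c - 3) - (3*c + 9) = -3*c^2 - 12*c - 12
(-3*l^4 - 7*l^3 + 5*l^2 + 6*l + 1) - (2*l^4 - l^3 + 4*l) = -5*l^4 - 6*l^3 + 5*l^2 + 2*l + 1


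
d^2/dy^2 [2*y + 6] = 0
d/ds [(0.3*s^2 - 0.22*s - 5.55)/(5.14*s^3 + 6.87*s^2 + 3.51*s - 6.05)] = (-1.542*s^4 + 2.2616*s^3 + 88.1454*s^2 + 72.627*s + 20.8115)/(26.4196*s^6 + 70.6236*s^5 + 83.2797*s^4 - 13.9666*s^3 - 70.8069*s^2 - 42.471*s + 36.6025)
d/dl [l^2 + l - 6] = 2*l + 1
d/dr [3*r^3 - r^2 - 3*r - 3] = 9*r^2 - 2*r - 3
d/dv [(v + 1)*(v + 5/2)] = 2*v + 7/2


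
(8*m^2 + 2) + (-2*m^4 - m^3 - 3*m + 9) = -2*m^4 - m^3 + 8*m^2 - 3*m + 11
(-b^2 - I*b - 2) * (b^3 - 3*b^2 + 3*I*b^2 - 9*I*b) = -b^5 + 3*b^4 - 4*I*b^4 + b^3 + 12*I*b^3 - 3*b^2 - 6*I*b^2 + 18*I*b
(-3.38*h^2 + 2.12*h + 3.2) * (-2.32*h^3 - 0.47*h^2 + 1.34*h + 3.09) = 7.8416*h^5 - 3.3298*h^4 - 12.9496*h^3 - 9.1074*h^2 + 10.8388*h + 9.888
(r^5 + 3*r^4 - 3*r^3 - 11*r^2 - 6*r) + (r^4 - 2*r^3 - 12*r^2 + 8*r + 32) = r^5 + 4*r^4 - 5*r^3 - 23*r^2 + 2*r + 32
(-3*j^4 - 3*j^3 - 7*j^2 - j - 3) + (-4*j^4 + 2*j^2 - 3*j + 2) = -7*j^4 - 3*j^3 - 5*j^2 - 4*j - 1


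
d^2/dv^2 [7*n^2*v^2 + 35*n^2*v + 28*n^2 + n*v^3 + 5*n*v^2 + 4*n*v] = 2*n*(7*n + 3*v + 5)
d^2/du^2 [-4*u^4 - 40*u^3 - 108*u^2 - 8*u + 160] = -48*u^2 - 240*u - 216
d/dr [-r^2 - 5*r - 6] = -2*r - 5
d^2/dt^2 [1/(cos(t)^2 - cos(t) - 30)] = (4*sin(t)^4 - 123*sin(t)^2 - 105*cos(t)/4 - 3*cos(3*t)/4 + 57)/(sin(t)^2 + cos(t) + 29)^3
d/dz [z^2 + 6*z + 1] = 2*z + 6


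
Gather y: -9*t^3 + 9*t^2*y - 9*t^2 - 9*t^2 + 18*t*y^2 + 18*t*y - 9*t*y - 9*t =-9*t^3 - 18*t^2 + 18*t*y^2 - 9*t + y*(9*t^2 + 9*t)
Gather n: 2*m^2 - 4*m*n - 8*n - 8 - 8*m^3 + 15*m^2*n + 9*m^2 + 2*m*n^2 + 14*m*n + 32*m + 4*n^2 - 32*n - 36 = -8*m^3 + 11*m^2 + 32*m + n^2*(2*m + 4) + n*(15*m^2 + 10*m - 40) - 44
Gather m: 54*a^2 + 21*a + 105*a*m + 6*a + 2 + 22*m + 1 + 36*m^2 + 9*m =54*a^2 + 27*a + 36*m^2 + m*(105*a + 31) + 3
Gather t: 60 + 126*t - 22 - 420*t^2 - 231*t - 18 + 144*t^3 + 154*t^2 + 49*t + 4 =144*t^3 - 266*t^2 - 56*t + 24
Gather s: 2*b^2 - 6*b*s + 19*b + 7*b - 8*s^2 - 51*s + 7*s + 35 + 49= 2*b^2 + 26*b - 8*s^2 + s*(-6*b - 44) + 84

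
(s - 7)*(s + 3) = s^2 - 4*s - 21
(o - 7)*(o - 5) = o^2 - 12*o + 35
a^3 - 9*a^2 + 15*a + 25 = (a - 5)^2*(a + 1)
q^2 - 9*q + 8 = (q - 8)*(q - 1)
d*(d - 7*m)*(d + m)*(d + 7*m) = d^4 + d^3*m - 49*d^2*m^2 - 49*d*m^3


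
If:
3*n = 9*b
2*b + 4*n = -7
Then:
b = -1/2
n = -3/2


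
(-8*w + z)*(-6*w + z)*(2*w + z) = 96*w^3 + 20*w^2*z - 12*w*z^2 + z^3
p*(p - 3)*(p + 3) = p^3 - 9*p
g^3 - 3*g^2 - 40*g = g*(g - 8)*(g + 5)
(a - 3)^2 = a^2 - 6*a + 9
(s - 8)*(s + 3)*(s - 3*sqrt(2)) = s^3 - 5*s^2 - 3*sqrt(2)*s^2 - 24*s + 15*sqrt(2)*s + 72*sqrt(2)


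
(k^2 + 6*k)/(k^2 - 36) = k/(k - 6)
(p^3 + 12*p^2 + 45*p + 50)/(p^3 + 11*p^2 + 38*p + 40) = (p + 5)/(p + 4)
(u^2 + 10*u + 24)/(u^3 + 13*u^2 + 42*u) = (u + 4)/(u*(u + 7))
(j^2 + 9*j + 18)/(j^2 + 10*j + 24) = (j + 3)/(j + 4)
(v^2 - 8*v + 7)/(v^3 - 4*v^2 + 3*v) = (v - 7)/(v*(v - 3))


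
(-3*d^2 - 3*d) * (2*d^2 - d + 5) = -6*d^4 - 3*d^3 - 12*d^2 - 15*d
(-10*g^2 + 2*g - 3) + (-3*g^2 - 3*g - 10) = -13*g^2 - g - 13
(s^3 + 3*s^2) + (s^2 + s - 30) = s^3 + 4*s^2 + s - 30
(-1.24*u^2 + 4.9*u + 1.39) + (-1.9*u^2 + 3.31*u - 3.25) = -3.14*u^2 + 8.21*u - 1.86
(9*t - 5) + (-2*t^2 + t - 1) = -2*t^2 + 10*t - 6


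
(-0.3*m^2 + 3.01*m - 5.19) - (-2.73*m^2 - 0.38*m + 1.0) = 2.43*m^2 + 3.39*m - 6.19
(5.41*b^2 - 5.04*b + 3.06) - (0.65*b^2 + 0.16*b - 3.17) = 4.76*b^2 - 5.2*b + 6.23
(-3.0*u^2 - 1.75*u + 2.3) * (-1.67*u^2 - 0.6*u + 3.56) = 5.01*u^4 + 4.7225*u^3 - 13.471*u^2 - 7.61*u + 8.188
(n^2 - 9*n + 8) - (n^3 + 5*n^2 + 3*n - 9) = -n^3 - 4*n^2 - 12*n + 17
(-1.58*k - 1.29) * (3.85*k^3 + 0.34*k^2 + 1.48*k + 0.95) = -6.083*k^4 - 5.5037*k^3 - 2.777*k^2 - 3.4102*k - 1.2255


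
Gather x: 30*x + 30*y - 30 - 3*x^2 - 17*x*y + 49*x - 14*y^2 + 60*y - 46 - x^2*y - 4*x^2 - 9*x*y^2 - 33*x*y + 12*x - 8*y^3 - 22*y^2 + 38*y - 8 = x^2*(-y - 7) + x*(-9*y^2 - 50*y + 91) - 8*y^3 - 36*y^2 + 128*y - 84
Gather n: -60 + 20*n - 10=20*n - 70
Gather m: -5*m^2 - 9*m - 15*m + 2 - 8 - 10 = -5*m^2 - 24*m - 16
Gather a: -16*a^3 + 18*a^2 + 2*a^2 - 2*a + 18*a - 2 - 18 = -16*a^3 + 20*a^2 + 16*a - 20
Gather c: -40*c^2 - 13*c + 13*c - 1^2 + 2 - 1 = -40*c^2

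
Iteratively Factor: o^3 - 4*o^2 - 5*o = (o)*(o^2 - 4*o - 5) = o*(o - 5)*(o + 1)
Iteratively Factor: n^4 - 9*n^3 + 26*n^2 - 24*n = (n - 3)*(n^3 - 6*n^2 + 8*n) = n*(n - 3)*(n^2 - 6*n + 8) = n*(n - 3)*(n - 2)*(n - 4)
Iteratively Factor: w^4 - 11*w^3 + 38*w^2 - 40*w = (w - 4)*(w^3 - 7*w^2 + 10*w) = w*(w - 4)*(w^2 - 7*w + 10) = w*(w - 4)*(w - 2)*(w - 5)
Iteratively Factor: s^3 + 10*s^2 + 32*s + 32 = (s + 4)*(s^2 + 6*s + 8) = (s + 4)^2*(s + 2)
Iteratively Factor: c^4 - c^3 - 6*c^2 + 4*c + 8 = (c + 2)*(c^3 - 3*c^2 + 4) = (c - 2)*(c + 2)*(c^2 - c - 2) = (c - 2)^2*(c + 2)*(c + 1)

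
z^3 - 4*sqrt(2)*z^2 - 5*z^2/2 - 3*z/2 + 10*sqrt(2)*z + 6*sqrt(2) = (z - 3)*(z + 1/2)*(z - 4*sqrt(2))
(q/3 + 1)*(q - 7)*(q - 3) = q^3/3 - 7*q^2/3 - 3*q + 21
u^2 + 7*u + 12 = (u + 3)*(u + 4)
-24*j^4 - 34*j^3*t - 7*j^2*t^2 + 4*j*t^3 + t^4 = (-3*j + t)*(j + t)*(2*j + t)*(4*j + t)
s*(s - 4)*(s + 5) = s^3 + s^2 - 20*s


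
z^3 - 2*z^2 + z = z*(z - 1)^2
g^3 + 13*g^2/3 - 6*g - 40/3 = (g - 2)*(g + 4/3)*(g + 5)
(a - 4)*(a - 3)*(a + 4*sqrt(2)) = a^3 - 7*a^2 + 4*sqrt(2)*a^2 - 28*sqrt(2)*a + 12*a + 48*sqrt(2)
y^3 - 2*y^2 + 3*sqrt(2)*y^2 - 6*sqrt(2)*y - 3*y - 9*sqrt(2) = (y - 3)*(y + 1)*(y + 3*sqrt(2))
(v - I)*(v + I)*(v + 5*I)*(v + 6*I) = v^4 + 11*I*v^3 - 29*v^2 + 11*I*v - 30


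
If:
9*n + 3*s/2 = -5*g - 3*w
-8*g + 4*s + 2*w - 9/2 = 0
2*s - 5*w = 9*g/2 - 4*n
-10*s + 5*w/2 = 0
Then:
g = -162/409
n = 351/6544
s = 363/3272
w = 363/818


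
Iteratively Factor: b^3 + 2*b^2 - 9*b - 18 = (b + 3)*(b^2 - b - 6) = (b + 2)*(b + 3)*(b - 3)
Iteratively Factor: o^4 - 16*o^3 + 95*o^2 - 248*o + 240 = (o - 4)*(o^3 - 12*o^2 + 47*o - 60) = (o - 5)*(o - 4)*(o^2 - 7*o + 12) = (o - 5)*(o - 4)*(o - 3)*(o - 4)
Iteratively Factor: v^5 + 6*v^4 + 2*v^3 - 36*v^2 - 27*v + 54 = (v + 3)*(v^4 + 3*v^3 - 7*v^2 - 15*v + 18) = (v + 3)^2*(v^3 - 7*v + 6) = (v - 2)*(v + 3)^2*(v^2 + 2*v - 3) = (v - 2)*(v + 3)^3*(v - 1)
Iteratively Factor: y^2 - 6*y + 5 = (y - 1)*(y - 5)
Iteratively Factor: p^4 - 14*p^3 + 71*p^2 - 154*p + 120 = (p - 4)*(p^3 - 10*p^2 + 31*p - 30) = (p - 5)*(p - 4)*(p^2 - 5*p + 6) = (p - 5)*(p - 4)*(p - 3)*(p - 2)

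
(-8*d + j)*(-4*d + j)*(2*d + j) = 64*d^3 + 8*d^2*j - 10*d*j^2 + j^3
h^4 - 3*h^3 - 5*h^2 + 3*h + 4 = (h - 4)*(h - 1)*(h + 1)^2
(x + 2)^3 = x^3 + 6*x^2 + 12*x + 8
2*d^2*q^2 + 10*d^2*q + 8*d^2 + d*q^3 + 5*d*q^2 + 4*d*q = (2*d + q)*(q + 4)*(d*q + d)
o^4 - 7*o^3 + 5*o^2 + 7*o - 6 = (o - 6)*(o - 1)^2*(o + 1)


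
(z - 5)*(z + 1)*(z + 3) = z^3 - z^2 - 17*z - 15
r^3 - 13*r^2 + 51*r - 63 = (r - 7)*(r - 3)^2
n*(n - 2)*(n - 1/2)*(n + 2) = n^4 - n^3/2 - 4*n^2 + 2*n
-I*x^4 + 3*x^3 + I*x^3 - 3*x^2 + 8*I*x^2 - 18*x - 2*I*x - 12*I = (x - 3)*(x + 2)*(x + 2*I)*(-I*x + 1)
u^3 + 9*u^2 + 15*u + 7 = (u + 1)^2*(u + 7)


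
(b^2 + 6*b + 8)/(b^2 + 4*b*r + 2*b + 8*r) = (b + 4)/(b + 4*r)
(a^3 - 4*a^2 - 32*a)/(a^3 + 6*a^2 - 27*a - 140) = a*(a - 8)/(a^2 + 2*a - 35)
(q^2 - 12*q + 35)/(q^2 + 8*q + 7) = (q^2 - 12*q + 35)/(q^2 + 8*q + 7)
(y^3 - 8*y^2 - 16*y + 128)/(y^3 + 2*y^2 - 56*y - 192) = (y - 4)/(y + 6)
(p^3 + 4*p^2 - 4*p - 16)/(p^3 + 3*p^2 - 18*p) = (p^3 + 4*p^2 - 4*p - 16)/(p*(p^2 + 3*p - 18))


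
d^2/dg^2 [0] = 0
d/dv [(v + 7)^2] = 2*v + 14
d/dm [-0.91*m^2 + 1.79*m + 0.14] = 1.79 - 1.82*m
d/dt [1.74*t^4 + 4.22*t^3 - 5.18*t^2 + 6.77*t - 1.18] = 6.96*t^3 + 12.66*t^2 - 10.36*t + 6.77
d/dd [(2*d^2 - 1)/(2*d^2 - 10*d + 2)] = (-10*d^2 + 6*d - 5)/(2*(d^4 - 10*d^3 + 27*d^2 - 10*d + 1))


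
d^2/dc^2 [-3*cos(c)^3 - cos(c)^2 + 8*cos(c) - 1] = -23*cos(c)/4 + 2*cos(2*c) + 27*cos(3*c)/4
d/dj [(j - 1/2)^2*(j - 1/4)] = (j - 1/2)*(3*j - 1)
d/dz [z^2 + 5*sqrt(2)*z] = 2*z + 5*sqrt(2)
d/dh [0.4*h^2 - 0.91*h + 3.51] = 0.8*h - 0.91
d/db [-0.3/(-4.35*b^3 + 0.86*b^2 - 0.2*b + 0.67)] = (-3.915*b^2 + 0.516*b - 0.06)/(4.35*b^3 - 0.86*b^2 + 0.2*b - 0.67)^2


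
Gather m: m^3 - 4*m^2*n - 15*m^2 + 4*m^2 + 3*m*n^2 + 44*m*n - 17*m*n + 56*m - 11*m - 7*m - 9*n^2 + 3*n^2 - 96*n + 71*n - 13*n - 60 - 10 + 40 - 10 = m^3 + m^2*(-4*n - 11) + m*(3*n^2 + 27*n + 38) - 6*n^2 - 38*n - 40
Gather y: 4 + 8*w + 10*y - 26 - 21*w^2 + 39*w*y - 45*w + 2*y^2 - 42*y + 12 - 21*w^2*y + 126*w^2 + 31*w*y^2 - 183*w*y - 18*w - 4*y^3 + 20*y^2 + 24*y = 105*w^2 - 55*w - 4*y^3 + y^2*(31*w + 22) + y*(-21*w^2 - 144*w - 8) - 10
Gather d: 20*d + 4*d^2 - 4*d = 4*d^2 + 16*d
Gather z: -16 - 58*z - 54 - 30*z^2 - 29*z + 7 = -30*z^2 - 87*z - 63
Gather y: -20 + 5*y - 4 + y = 6*y - 24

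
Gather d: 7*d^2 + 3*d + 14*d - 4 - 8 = 7*d^2 + 17*d - 12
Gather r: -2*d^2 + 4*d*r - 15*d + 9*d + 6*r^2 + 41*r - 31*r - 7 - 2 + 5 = -2*d^2 - 6*d + 6*r^2 + r*(4*d + 10) - 4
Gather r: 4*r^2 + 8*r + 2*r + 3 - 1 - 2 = 4*r^2 + 10*r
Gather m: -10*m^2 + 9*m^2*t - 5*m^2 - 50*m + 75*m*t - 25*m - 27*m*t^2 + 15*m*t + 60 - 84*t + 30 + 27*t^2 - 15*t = m^2*(9*t - 15) + m*(-27*t^2 + 90*t - 75) + 27*t^2 - 99*t + 90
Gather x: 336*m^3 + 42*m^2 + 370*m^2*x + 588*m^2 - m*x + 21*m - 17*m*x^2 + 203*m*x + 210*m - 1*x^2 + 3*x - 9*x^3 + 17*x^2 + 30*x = 336*m^3 + 630*m^2 + 231*m - 9*x^3 + x^2*(16 - 17*m) + x*(370*m^2 + 202*m + 33)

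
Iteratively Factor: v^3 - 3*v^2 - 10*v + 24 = (v + 3)*(v^2 - 6*v + 8) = (v - 4)*(v + 3)*(v - 2)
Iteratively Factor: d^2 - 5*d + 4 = (d - 1)*(d - 4)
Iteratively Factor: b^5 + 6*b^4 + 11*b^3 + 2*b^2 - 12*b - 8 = (b + 2)*(b^4 + 4*b^3 + 3*b^2 - 4*b - 4) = (b + 2)^2*(b^3 + 2*b^2 - b - 2) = (b - 1)*(b + 2)^2*(b^2 + 3*b + 2) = (b - 1)*(b + 1)*(b + 2)^2*(b + 2)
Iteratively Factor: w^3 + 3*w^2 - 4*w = (w)*(w^2 + 3*w - 4) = w*(w + 4)*(w - 1)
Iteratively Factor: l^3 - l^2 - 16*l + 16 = (l - 4)*(l^2 + 3*l - 4) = (l - 4)*(l + 4)*(l - 1)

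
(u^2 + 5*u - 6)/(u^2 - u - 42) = (u - 1)/(u - 7)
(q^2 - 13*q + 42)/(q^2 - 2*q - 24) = (q - 7)/(q + 4)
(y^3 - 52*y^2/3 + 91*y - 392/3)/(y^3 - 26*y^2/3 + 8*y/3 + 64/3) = (3*y^2 - 28*y + 49)/(3*y^2 - 2*y - 8)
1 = 1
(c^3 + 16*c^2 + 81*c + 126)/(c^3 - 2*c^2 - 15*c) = (c^2 + 13*c + 42)/(c*(c - 5))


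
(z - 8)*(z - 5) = z^2 - 13*z + 40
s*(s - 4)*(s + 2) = s^3 - 2*s^2 - 8*s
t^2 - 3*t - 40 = (t - 8)*(t + 5)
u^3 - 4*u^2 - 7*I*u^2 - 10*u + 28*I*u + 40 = (u - 4)*(u - 5*I)*(u - 2*I)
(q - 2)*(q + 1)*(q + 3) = q^3 + 2*q^2 - 5*q - 6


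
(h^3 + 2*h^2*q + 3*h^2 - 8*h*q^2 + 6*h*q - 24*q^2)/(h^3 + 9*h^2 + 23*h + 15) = (h^2 + 2*h*q - 8*q^2)/(h^2 + 6*h + 5)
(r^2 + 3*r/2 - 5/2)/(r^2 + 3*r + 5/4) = 2*(r - 1)/(2*r + 1)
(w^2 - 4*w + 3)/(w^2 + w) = (w^2 - 4*w + 3)/(w*(w + 1))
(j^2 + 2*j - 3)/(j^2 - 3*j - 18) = (j - 1)/(j - 6)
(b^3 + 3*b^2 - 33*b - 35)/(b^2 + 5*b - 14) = (b^2 - 4*b - 5)/(b - 2)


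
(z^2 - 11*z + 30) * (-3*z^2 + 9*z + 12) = -3*z^4 + 42*z^3 - 177*z^2 + 138*z + 360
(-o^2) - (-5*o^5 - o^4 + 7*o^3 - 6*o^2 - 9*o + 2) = 5*o^5 + o^4 - 7*o^3 + 5*o^2 + 9*o - 2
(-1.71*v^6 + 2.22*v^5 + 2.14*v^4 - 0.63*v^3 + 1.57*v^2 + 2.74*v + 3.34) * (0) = 0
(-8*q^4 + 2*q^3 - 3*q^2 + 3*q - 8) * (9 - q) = 8*q^5 - 74*q^4 + 21*q^3 - 30*q^2 + 35*q - 72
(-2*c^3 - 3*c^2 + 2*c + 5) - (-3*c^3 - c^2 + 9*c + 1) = c^3 - 2*c^2 - 7*c + 4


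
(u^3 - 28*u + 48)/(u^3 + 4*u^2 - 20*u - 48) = (u - 2)/(u + 2)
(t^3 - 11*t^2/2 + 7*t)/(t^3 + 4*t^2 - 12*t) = (t - 7/2)/(t + 6)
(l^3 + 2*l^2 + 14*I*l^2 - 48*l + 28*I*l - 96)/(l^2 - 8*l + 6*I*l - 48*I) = (l^2 + l*(2 + 8*I) + 16*I)/(l - 8)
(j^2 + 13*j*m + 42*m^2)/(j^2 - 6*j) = (j^2 + 13*j*m + 42*m^2)/(j*(j - 6))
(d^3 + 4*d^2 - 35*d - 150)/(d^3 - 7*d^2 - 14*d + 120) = (d^2 + 10*d + 25)/(d^2 - d - 20)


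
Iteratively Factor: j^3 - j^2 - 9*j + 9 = (j - 1)*(j^2 - 9) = (j - 1)*(j + 3)*(j - 3)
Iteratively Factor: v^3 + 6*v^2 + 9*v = (v + 3)*(v^2 + 3*v) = v*(v + 3)*(v + 3)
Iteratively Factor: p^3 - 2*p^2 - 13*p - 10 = (p + 1)*(p^2 - 3*p - 10) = (p + 1)*(p + 2)*(p - 5)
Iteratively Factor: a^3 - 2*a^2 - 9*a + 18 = (a - 2)*(a^2 - 9) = (a - 2)*(a + 3)*(a - 3)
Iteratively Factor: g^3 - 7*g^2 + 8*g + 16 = (g - 4)*(g^2 - 3*g - 4) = (g - 4)^2*(g + 1)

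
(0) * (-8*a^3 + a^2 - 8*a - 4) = 0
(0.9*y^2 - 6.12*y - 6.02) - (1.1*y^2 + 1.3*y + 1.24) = -0.2*y^2 - 7.42*y - 7.26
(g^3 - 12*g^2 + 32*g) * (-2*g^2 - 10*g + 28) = -2*g^5 + 14*g^4 + 84*g^3 - 656*g^2 + 896*g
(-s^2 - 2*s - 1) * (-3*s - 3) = 3*s^3 + 9*s^2 + 9*s + 3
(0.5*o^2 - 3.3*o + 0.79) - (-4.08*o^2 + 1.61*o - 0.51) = 4.58*o^2 - 4.91*o + 1.3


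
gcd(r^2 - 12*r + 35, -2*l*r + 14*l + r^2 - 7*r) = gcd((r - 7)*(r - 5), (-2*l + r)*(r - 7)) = r - 7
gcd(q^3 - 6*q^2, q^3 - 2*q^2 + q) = q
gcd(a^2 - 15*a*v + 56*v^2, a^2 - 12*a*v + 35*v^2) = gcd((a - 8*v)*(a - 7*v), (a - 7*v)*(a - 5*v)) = -a + 7*v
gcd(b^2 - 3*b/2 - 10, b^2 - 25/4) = b + 5/2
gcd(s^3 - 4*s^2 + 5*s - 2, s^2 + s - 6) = s - 2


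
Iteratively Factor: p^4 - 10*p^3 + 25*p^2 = (p)*(p^3 - 10*p^2 + 25*p) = p*(p - 5)*(p^2 - 5*p) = p*(p - 5)^2*(p)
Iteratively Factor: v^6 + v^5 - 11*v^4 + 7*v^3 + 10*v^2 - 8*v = (v - 1)*(v^5 + 2*v^4 - 9*v^3 - 2*v^2 + 8*v) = v*(v - 1)*(v^4 + 2*v^3 - 9*v^2 - 2*v + 8) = v*(v - 2)*(v - 1)*(v^3 + 4*v^2 - v - 4) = v*(v - 2)*(v - 1)*(v + 4)*(v^2 - 1) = v*(v - 2)*(v - 1)*(v + 1)*(v + 4)*(v - 1)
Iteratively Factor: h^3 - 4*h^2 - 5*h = (h + 1)*(h^2 - 5*h) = h*(h + 1)*(h - 5)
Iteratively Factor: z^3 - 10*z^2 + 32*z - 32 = (z - 4)*(z^2 - 6*z + 8) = (z - 4)^2*(z - 2)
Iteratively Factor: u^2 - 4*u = (u)*(u - 4)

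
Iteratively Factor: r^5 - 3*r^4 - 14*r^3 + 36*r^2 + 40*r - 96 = (r - 2)*(r^4 - r^3 - 16*r^2 + 4*r + 48) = (r - 4)*(r - 2)*(r^3 + 3*r^2 - 4*r - 12) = (r - 4)*(r - 2)*(r + 3)*(r^2 - 4) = (r - 4)*(r - 2)*(r + 2)*(r + 3)*(r - 2)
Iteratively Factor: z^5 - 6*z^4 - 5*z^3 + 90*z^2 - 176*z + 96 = (z - 1)*(z^4 - 5*z^3 - 10*z^2 + 80*z - 96) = (z - 3)*(z - 1)*(z^3 - 2*z^2 - 16*z + 32) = (z - 3)*(z - 2)*(z - 1)*(z^2 - 16) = (z - 4)*(z - 3)*(z - 2)*(z - 1)*(z + 4)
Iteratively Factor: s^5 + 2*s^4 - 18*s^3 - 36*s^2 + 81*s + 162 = (s + 3)*(s^4 - s^3 - 15*s^2 + 9*s + 54) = (s + 3)^2*(s^3 - 4*s^2 - 3*s + 18) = (s + 2)*(s + 3)^2*(s^2 - 6*s + 9) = (s - 3)*(s + 2)*(s + 3)^2*(s - 3)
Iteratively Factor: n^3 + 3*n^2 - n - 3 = (n - 1)*(n^2 + 4*n + 3) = (n - 1)*(n + 1)*(n + 3)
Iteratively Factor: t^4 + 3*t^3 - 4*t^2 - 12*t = (t + 2)*(t^3 + t^2 - 6*t) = (t - 2)*(t + 2)*(t^2 + 3*t) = t*(t - 2)*(t + 2)*(t + 3)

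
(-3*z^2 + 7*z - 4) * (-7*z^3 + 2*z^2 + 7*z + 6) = 21*z^5 - 55*z^4 + 21*z^3 + 23*z^2 + 14*z - 24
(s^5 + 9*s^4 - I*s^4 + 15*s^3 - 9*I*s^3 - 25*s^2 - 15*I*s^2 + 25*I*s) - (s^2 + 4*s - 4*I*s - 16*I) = s^5 + 9*s^4 - I*s^4 + 15*s^3 - 9*I*s^3 - 26*s^2 - 15*I*s^2 - 4*s + 29*I*s + 16*I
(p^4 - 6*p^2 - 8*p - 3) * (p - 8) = p^5 - 8*p^4 - 6*p^3 + 40*p^2 + 61*p + 24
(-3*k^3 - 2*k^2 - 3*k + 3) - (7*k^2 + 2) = -3*k^3 - 9*k^2 - 3*k + 1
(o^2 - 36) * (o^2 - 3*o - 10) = o^4 - 3*o^3 - 46*o^2 + 108*o + 360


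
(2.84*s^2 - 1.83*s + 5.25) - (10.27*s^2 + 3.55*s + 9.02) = -7.43*s^2 - 5.38*s - 3.77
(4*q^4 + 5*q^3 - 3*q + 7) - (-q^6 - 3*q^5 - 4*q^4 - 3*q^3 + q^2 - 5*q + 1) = q^6 + 3*q^5 + 8*q^4 + 8*q^3 - q^2 + 2*q + 6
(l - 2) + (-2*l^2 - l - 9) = -2*l^2 - 11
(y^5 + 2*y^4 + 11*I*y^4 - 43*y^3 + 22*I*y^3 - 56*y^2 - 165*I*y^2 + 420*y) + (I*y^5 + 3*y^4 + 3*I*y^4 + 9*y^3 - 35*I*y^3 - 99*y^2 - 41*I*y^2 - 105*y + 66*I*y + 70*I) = y^5 + I*y^5 + 5*y^4 + 14*I*y^4 - 34*y^3 - 13*I*y^3 - 155*y^2 - 206*I*y^2 + 315*y + 66*I*y + 70*I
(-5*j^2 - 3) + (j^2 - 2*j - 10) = -4*j^2 - 2*j - 13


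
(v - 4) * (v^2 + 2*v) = v^3 - 2*v^2 - 8*v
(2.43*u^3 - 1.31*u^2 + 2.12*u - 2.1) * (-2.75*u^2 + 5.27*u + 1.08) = -6.6825*u^5 + 16.4086*u^4 - 10.1093*u^3 + 15.5326*u^2 - 8.7774*u - 2.268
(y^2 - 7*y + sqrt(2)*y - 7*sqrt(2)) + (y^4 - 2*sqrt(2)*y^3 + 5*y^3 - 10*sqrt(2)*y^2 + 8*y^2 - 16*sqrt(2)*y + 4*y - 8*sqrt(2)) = y^4 - 2*sqrt(2)*y^3 + 5*y^3 - 10*sqrt(2)*y^2 + 9*y^2 - 15*sqrt(2)*y - 3*y - 15*sqrt(2)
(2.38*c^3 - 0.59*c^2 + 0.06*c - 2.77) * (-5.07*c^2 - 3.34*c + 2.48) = -12.0666*c^5 - 4.9579*c^4 + 7.5688*c^3 + 12.3803*c^2 + 9.4006*c - 6.8696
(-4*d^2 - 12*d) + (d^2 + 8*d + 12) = -3*d^2 - 4*d + 12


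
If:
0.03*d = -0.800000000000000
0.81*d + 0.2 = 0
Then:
No Solution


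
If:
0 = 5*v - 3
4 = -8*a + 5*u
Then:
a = 5*u/8 - 1/2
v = 3/5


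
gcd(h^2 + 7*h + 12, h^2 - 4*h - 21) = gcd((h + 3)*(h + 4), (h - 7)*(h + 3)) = h + 3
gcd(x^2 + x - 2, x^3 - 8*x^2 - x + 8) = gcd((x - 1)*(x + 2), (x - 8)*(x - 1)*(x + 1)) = x - 1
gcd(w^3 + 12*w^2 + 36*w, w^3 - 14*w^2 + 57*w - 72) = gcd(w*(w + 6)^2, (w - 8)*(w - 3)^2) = 1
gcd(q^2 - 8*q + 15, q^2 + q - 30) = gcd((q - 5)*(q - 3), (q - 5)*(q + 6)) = q - 5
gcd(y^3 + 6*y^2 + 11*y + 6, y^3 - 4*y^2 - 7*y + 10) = y + 2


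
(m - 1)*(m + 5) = m^2 + 4*m - 5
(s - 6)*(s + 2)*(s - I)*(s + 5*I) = s^4 - 4*s^3 + 4*I*s^3 - 7*s^2 - 16*I*s^2 - 20*s - 48*I*s - 60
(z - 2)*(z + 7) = z^2 + 5*z - 14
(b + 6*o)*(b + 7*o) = b^2 + 13*b*o + 42*o^2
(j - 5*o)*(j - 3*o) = j^2 - 8*j*o + 15*o^2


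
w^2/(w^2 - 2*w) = w/(w - 2)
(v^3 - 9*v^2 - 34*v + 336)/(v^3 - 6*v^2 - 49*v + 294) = (v^2 - 2*v - 48)/(v^2 + v - 42)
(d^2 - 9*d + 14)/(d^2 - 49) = (d - 2)/(d + 7)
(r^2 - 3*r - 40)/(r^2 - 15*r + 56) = (r + 5)/(r - 7)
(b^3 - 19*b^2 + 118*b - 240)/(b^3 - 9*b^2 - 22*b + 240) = (b - 5)/(b + 5)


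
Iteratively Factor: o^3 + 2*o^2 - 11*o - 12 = (o - 3)*(o^2 + 5*o + 4) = (o - 3)*(o + 1)*(o + 4)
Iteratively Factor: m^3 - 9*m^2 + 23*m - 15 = (m - 1)*(m^2 - 8*m + 15) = (m - 5)*(m - 1)*(m - 3)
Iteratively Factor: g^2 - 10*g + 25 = (g - 5)*(g - 5)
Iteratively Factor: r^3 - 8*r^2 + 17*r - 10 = (r - 5)*(r^2 - 3*r + 2) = (r - 5)*(r - 2)*(r - 1)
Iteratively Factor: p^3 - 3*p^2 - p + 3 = (p - 1)*(p^2 - 2*p - 3) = (p - 3)*(p - 1)*(p + 1)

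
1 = 1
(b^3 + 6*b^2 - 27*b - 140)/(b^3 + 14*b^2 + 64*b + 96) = (b^2 + 2*b - 35)/(b^2 + 10*b + 24)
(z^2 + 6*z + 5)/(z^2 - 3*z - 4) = (z + 5)/(z - 4)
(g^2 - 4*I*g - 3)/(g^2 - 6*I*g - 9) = (g - I)/(g - 3*I)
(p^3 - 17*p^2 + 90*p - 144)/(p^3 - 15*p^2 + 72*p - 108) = (p - 8)/(p - 6)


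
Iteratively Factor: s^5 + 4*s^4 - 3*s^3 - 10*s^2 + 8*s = (s)*(s^4 + 4*s^3 - 3*s^2 - 10*s + 8) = s*(s + 2)*(s^3 + 2*s^2 - 7*s + 4) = s*(s - 1)*(s + 2)*(s^2 + 3*s - 4) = s*(s - 1)^2*(s + 2)*(s + 4)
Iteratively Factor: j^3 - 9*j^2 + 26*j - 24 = (j - 4)*(j^2 - 5*j + 6) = (j - 4)*(j - 3)*(j - 2)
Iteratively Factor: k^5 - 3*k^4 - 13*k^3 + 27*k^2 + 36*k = (k - 3)*(k^4 - 13*k^2 - 12*k) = (k - 3)*(k + 1)*(k^3 - k^2 - 12*k) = (k - 4)*(k - 3)*(k + 1)*(k^2 + 3*k) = k*(k - 4)*(k - 3)*(k + 1)*(k + 3)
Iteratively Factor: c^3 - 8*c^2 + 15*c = (c - 3)*(c^2 - 5*c) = (c - 5)*(c - 3)*(c)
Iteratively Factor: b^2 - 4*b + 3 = (b - 1)*(b - 3)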